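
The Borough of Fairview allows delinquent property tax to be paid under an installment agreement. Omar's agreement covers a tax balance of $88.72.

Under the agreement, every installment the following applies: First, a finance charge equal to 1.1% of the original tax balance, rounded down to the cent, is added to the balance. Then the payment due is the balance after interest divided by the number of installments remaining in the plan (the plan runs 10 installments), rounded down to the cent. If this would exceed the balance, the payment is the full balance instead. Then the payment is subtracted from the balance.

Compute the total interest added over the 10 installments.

# | Opening | Interest | Payment | End bal
1 | $88.72 | $0.97 | $8.96 | $80.73
2 | $80.73 | $0.97 | $9.07 | $72.63
3 | $72.63 | $0.97 | $9.20 | $64.40
4 | $64.40 | $0.97 | $9.33 | $56.04
5 | $56.04 | $0.97 | $9.50 | $47.51
6 | $47.51 | $0.97 | $9.69 | $38.79
7 | $38.79 | $0.97 | $9.94 | $29.82
8 | $29.82 | $0.97 | $10.26 | $20.53
9 | $20.53 | $0.97 | $10.75 | $10.75
10 | $10.75 | $0.97 | $11.72 | $0.00
Total interest: $0.97 + $0.97 + $0.97 + $0.97 + $0.97 + $0.97 + $0.97 + $0.97 + $0.97 + $0.97 = $9.70

$9.70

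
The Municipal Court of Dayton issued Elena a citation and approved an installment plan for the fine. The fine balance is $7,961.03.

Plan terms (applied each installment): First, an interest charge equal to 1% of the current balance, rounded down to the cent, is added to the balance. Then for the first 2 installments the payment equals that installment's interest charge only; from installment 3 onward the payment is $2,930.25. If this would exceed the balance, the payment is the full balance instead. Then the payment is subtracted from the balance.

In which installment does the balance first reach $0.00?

# | Opening | Interest | Payment | End bal
1 | $7,961.03 | $79.61 | $79.61 | $7,961.03
2 | $7,961.03 | $79.61 | $79.61 | $7,961.03
3 | $7,961.03 | $79.61 | $2,930.25 | $5,110.39
4 | $5,110.39 | $51.10 | $2,930.25 | $2,231.24
5 | $2,231.24 | $22.31 | $2,253.55 | $0.00
Balance reaches $0.00 in installment 5.

5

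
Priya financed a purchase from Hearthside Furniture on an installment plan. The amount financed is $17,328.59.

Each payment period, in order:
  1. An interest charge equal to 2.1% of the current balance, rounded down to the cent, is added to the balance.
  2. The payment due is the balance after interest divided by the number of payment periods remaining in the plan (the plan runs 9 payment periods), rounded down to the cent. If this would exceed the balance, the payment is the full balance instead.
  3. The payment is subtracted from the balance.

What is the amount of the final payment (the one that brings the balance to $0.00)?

$2,321.40

Payment period 1: $17,328.59 +$363.90 interest = $17,692.49; pay $1,965.83 → $15,726.66
Payment period 2: $15,726.66 +$330.25 interest = $16,056.91; pay $2,007.11 → $14,049.80
Payment period 3: $14,049.80 +$295.04 interest = $14,344.84; pay $2,049.26 → $12,295.58
Payment period 4: $12,295.58 +$258.20 interest = $12,553.78; pay $2,092.29 → $10,461.49
Payment period 5: $10,461.49 +$219.69 interest = $10,681.18; pay $2,136.23 → $8,544.95
Payment period 6: $8,544.95 +$179.44 interest = $8,724.39; pay $2,181.09 → $6,543.30
Payment period 7: $6,543.30 +$137.40 interest = $6,680.70; pay $2,226.90 → $4,453.80
Payment period 8: $4,453.80 +$93.52 interest = $4,547.32; pay $2,273.66 → $2,273.66
Payment period 9: $2,273.66 +$47.74 interest = $2,321.40; pay $2,321.40 → $0.00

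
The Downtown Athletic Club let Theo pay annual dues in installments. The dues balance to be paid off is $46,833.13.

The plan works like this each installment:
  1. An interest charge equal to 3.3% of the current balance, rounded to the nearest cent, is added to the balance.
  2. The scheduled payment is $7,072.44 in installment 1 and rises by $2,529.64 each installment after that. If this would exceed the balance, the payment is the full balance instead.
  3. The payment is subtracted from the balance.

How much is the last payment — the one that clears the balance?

# | Opening | Interest | Payment | End bal
1 | $46,833.13 | $1,545.49 | $7,072.44 | $41,306.18
2 | $41,306.18 | $1,363.10 | $9,602.08 | $33,067.20
3 | $33,067.20 | $1,091.22 | $12,131.72 | $22,026.70
4 | $22,026.70 | $726.88 | $14,661.36 | $8,092.22
5 | $8,092.22 | $267.04 | $8,359.26 | $0.00

$8,359.26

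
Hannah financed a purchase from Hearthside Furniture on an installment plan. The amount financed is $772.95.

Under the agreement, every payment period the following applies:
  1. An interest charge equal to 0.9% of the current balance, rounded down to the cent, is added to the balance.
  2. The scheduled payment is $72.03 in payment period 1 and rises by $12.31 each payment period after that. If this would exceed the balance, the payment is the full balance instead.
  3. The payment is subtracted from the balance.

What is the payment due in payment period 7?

$145.89

# | Opening | Interest | Payment | End bal
1 | $772.95 | $6.95 | $72.03 | $707.87
2 | $707.87 | $6.37 | $84.34 | $629.90
3 | $629.90 | $5.66 | $96.65 | $538.91
4 | $538.91 | $4.85 | $108.96 | $434.80
5 | $434.80 | $3.91 | $121.27 | $317.44
6 | $317.44 | $2.85 | $133.58 | $186.71
7 | $186.71 | $1.68 | $145.89 | $42.50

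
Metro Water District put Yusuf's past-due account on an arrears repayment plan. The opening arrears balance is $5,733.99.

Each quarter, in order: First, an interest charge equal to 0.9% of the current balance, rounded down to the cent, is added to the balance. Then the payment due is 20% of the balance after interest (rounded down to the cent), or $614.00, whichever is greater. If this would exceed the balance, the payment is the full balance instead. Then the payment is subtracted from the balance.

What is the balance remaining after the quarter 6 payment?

$1,239.32

Quarter 1: $5,733.99 +$51.60 interest = $5,785.59; pay $1,157.11 → $4,628.48
Quarter 2: $4,628.48 +$41.65 interest = $4,670.13; pay $934.02 → $3,736.11
Quarter 3: $3,736.11 +$33.62 interest = $3,769.73; pay $753.94 → $3,015.79
Quarter 4: $3,015.79 +$27.14 interest = $3,042.93; pay $614.00 → $2,428.93
Quarter 5: $2,428.93 +$21.86 interest = $2,450.79; pay $614.00 → $1,836.79
Quarter 6: $1,836.79 +$16.53 interest = $1,853.32; pay $614.00 → $1,239.32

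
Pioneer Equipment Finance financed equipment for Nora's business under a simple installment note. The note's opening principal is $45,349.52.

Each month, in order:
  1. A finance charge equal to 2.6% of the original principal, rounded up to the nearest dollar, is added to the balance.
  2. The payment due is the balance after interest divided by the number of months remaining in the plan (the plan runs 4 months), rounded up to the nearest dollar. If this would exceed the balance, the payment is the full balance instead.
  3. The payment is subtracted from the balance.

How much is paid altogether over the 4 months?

Month 1: opening $45,349.52; interest $1,180.00 → $46,529.52; payment $11,633.00; balance $34,896.52
Month 2: opening $34,896.52; interest $1,180.00 → $36,076.52; payment $12,026.00; balance $24,050.52
Month 3: opening $24,050.52; interest $1,180.00 → $25,230.52; payment $12,616.00; balance $12,614.52
Month 4: opening $12,614.52; interest $1,180.00 → $13,794.52; payment $13,794.52; balance $0.00
Total paid: $50,069.52

$50,069.52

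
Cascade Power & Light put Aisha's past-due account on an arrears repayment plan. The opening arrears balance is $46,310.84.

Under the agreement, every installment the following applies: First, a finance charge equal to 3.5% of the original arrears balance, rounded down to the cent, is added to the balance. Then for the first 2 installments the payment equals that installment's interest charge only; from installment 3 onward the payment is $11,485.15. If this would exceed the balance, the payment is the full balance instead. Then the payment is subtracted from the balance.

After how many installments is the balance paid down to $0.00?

7

Installment 1: opening $46,310.84; interest $1,620.87 → $47,931.71; payment $1,620.87; balance $46,310.84
Installment 2: opening $46,310.84; interest $1,620.87 → $47,931.71; payment $1,620.87; balance $46,310.84
Installment 3: opening $46,310.84; interest $1,620.87 → $47,931.71; payment $11,485.15; balance $36,446.56
Installment 4: opening $36,446.56; interest $1,620.87 → $38,067.43; payment $11,485.15; balance $26,582.28
Installment 5: opening $26,582.28; interest $1,620.87 → $28,203.15; payment $11,485.15; balance $16,718.00
Installment 6: opening $16,718.00; interest $1,620.87 → $18,338.87; payment $11,485.15; balance $6,853.72
Installment 7: opening $6,853.72; interest $1,620.87 → $8,474.59; payment $8,474.59; balance $0.00
Balance reaches $0.00 in installment 7.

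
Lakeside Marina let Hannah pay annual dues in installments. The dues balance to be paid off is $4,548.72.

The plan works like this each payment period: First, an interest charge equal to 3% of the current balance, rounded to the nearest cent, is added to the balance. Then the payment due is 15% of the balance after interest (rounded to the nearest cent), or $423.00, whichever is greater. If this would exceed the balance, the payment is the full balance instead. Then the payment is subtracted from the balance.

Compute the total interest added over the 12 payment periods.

$787.60

Payment period 1: opening $4,548.72; interest $136.46 → $4,685.18; payment $702.78; balance $3,982.40
Payment period 2: opening $3,982.40; interest $119.47 → $4,101.87; payment $615.28; balance $3,486.59
Payment period 3: opening $3,486.59; interest $104.60 → $3,591.19; payment $538.68; balance $3,052.51
Payment period 4: opening $3,052.51; interest $91.58 → $3,144.09; payment $471.61; balance $2,672.48
Payment period 5: opening $2,672.48; interest $80.17 → $2,752.65; payment $423.00; balance $2,329.65
Payment period 6: opening $2,329.65; interest $69.89 → $2,399.54; payment $423.00; balance $1,976.54
Payment period 7: opening $1,976.54; interest $59.30 → $2,035.84; payment $423.00; balance $1,612.84
Payment period 8: opening $1,612.84; interest $48.39 → $1,661.23; payment $423.00; balance $1,238.23
Payment period 9: opening $1,238.23; interest $37.15 → $1,275.38; payment $423.00; balance $852.38
Payment period 10: opening $852.38; interest $25.57 → $877.95; payment $423.00; balance $454.95
Payment period 11: opening $454.95; interest $13.65 → $468.60; payment $423.00; balance $45.60
Payment period 12: opening $45.60; interest $1.37 → $46.97; payment $46.97; balance $0.00
Total interest: $136.46 + $119.47 + $104.60 + $91.58 + $80.17 + $69.89 + $59.30 + $48.39 + $37.15 + $25.57 + $13.65 + $1.37 = $787.60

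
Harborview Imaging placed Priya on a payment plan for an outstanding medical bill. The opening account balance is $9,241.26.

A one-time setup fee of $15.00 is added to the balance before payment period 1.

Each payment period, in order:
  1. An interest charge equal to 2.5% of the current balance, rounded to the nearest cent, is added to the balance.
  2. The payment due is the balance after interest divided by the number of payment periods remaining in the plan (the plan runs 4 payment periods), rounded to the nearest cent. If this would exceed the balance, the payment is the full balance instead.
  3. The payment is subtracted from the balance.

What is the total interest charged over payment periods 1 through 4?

# | Opening | Interest | Payment | End bal
1 | $9,256.26 | $231.41 | $2,371.92 | $7,115.75
2 | $7,115.75 | $177.89 | $2,431.21 | $4,862.43
3 | $4,862.43 | $121.56 | $2,492.00 | $2,491.99
4 | $2,491.99 | $62.30 | $2,554.29 | $0.00
Total interest: $231.41 + $177.89 + $121.56 + $62.30 = $593.16

$593.16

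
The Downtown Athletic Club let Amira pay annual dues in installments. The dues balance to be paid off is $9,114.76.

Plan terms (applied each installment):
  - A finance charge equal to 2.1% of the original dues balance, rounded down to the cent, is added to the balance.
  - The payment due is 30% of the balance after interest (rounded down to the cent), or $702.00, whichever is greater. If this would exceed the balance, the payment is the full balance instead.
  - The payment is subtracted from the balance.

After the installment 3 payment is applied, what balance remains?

Installment 1: opening $9,114.76; interest $191.40 → $9,306.16; payment $2,791.84; balance $6,514.32
Installment 2: opening $6,514.32; interest $191.40 → $6,705.72; payment $2,011.71; balance $4,694.01
Installment 3: opening $4,694.01; interest $191.40 → $4,885.41; payment $1,465.62; balance $3,419.79

$3,419.79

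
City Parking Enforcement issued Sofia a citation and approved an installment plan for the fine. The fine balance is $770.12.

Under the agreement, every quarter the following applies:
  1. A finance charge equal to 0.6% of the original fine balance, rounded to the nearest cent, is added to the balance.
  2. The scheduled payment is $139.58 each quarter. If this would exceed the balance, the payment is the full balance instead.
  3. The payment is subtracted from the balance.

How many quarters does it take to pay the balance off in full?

Quarter 1: opening $770.12; interest $4.62 → $774.74; payment $139.58; balance $635.16
Quarter 2: opening $635.16; interest $4.62 → $639.78; payment $139.58; balance $500.20
Quarter 3: opening $500.20; interest $4.62 → $504.82; payment $139.58; balance $365.24
Quarter 4: opening $365.24; interest $4.62 → $369.86; payment $139.58; balance $230.28
Quarter 5: opening $230.28; interest $4.62 → $234.90; payment $139.58; balance $95.32
Quarter 6: opening $95.32; interest $4.62 → $99.94; payment $99.94; balance $0.00
Balance reaches $0.00 in quarter 6.

6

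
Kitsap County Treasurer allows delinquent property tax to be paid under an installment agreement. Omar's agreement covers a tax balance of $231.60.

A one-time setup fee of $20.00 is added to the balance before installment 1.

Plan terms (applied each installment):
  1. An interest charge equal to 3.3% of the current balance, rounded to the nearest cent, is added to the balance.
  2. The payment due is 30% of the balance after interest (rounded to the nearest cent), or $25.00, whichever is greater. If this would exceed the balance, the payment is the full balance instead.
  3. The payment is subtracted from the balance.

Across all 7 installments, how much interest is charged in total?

# | Opening | Interest | Payment | End bal
1 | $251.60 | $8.30 | $77.97 | $181.93
2 | $181.93 | $6.00 | $56.38 | $131.55
3 | $131.55 | $4.34 | $40.77 | $95.12
4 | $95.12 | $3.14 | $29.48 | $68.78
5 | $68.78 | $2.27 | $25.00 | $46.05
6 | $46.05 | $1.52 | $25.00 | $22.57
7 | $22.57 | $0.74 | $23.31 | $0.00
Total interest: $8.30 + $6.00 + $4.34 + $3.14 + $2.27 + $1.52 + $0.74 = $26.31

$26.31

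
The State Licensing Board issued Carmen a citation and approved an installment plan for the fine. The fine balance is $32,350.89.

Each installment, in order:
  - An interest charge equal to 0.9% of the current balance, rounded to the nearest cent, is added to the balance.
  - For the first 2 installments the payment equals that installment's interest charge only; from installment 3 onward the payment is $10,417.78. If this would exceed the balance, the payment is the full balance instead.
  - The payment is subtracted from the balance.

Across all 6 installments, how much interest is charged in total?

# | Opening | Interest | Payment | End bal
1 | $32,350.89 | $291.16 | $291.16 | $32,350.89
2 | $32,350.89 | $291.16 | $291.16 | $32,350.89
3 | $32,350.89 | $291.16 | $10,417.78 | $22,224.27
4 | $22,224.27 | $200.02 | $10,417.78 | $12,006.51
5 | $12,006.51 | $108.06 | $10,417.78 | $1,696.79
6 | $1,696.79 | $15.27 | $1,712.06 | $0.00
Total interest: $291.16 + $291.16 + $291.16 + $200.02 + $108.06 + $15.27 = $1,196.83

$1,196.83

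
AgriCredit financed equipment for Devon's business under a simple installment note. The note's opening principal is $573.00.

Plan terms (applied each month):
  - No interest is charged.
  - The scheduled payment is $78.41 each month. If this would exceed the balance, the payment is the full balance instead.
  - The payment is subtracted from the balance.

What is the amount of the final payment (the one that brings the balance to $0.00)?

Month 1: opening $573.00; payment $78.41; balance $494.59
Month 2: opening $494.59; payment $78.41; balance $416.18
Month 3: opening $416.18; payment $78.41; balance $337.77
Month 4: opening $337.77; payment $78.41; balance $259.36
Month 5: opening $259.36; payment $78.41; balance $180.95
Month 6: opening $180.95; payment $78.41; balance $102.54
Month 7: opening $102.54; payment $78.41; balance $24.13
Month 8: opening $24.13; payment $24.13; balance $0.00

$24.13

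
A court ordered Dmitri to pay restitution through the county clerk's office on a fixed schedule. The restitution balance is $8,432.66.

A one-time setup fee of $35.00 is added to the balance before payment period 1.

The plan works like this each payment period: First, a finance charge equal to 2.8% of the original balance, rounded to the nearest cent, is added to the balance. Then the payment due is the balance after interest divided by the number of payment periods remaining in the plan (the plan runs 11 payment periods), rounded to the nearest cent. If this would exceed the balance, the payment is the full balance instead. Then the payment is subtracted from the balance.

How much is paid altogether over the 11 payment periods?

$11,064.87

Payment period 1: $8,467.66 +$236.11 interest = $8,703.77; pay $791.25 → $7,912.52
Payment period 2: $7,912.52 +$236.11 interest = $8,148.63; pay $814.86 → $7,333.77
Payment period 3: $7,333.77 +$236.11 interest = $7,569.88; pay $841.10 → $6,728.78
Payment period 4: $6,728.78 +$236.11 interest = $6,964.89; pay $870.61 → $6,094.28
Payment period 5: $6,094.28 +$236.11 interest = $6,330.39; pay $904.34 → $5,426.05
Payment period 6: $5,426.05 +$236.11 interest = $5,662.16; pay $943.69 → $4,718.47
Payment period 7: $4,718.47 +$236.11 interest = $4,954.58; pay $990.92 → $3,963.66
Payment period 8: $3,963.66 +$236.11 interest = $4,199.77; pay $1,049.94 → $3,149.83
Payment period 9: $3,149.83 +$236.11 interest = $3,385.94; pay $1,128.65 → $2,257.29
Payment period 10: $2,257.29 +$236.11 interest = $2,493.40; pay $1,246.70 → $1,246.70
Payment period 11: $1,246.70 +$236.11 interest = $1,482.81; pay $1,482.81 → $0.00
Total paid: $11,064.87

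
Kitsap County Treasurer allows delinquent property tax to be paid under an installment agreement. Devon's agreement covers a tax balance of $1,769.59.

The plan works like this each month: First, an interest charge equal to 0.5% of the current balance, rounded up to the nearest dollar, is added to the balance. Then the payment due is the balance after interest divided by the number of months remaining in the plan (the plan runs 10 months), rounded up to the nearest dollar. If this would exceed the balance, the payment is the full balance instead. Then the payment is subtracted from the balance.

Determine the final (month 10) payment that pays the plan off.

Month 1: opening $1,769.59; interest $9.00 → $1,778.59; payment $178.00; balance $1,600.59
Month 2: opening $1,600.59; interest $9.00 → $1,609.59; payment $179.00; balance $1,430.59
Month 3: opening $1,430.59; interest $8.00 → $1,438.59; payment $180.00; balance $1,258.59
Month 4: opening $1,258.59; interest $7.00 → $1,265.59; payment $181.00; balance $1,084.59
Month 5: opening $1,084.59; interest $6.00 → $1,090.59; payment $182.00; balance $908.59
Month 6: opening $908.59; interest $5.00 → $913.59; payment $183.00; balance $730.59
Month 7: opening $730.59; interest $4.00 → $734.59; payment $184.00; balance $550.59
Month 8: opening $550.59; interest $3.00 → $553.59; payment $185.00; balance $368.59
Month 9: opening $368.59; interest $2.00 → $370.59; payment $186.00; balance $184.59
Month 10: opening $184.59; interest $1.00 → $185.59; payment $185.59; balance $0.00

$185.59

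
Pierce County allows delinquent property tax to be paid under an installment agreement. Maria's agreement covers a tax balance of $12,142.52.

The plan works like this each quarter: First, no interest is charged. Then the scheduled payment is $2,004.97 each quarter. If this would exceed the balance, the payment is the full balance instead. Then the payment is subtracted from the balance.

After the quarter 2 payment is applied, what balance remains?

$8,132.58

# | Opening | Payment | End bal
1 | $12,142.52 | $2,004.97 | $10,137.55
2 | $10,137.55 | $2,004.97 | $8,132.58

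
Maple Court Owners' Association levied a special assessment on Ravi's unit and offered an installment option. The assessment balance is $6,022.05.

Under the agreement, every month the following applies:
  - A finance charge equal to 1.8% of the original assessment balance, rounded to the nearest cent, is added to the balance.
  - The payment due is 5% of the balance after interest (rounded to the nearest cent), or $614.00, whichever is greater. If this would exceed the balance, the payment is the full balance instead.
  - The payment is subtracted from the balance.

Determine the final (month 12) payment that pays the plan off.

$568.85

Month 1: opening $6,022.05; interest $108.40 → $6,130.45; payment $614.00; balance $5,516.45
Month 2: opening $5,516.45; interest $108.40 → $5,624.85; payment $614.00; balance $5,010.85
Month 3: opening $5,010.85; interest $108.40 → $5,119.25; payment $614.00; balance $4,505.25
Month 4: opening $4,505.25; interest $108.40 → $4,613.65; payment $614.00; balance $3,999.65
Month 5: opening $3,999.65; interest $108.40 → $4,108.05; payment $614.00; balance $3,494.05
Month 6: opening $3,494.05; interest $108.40 → $3,602.45; payment $614.00; balance $2,988.45
Month 7: opening $2,988.45; interest $108.40 → $3,096.85; payment $614.00; balance $2,482.85
Month 8: opening $2,482.85; interest $108.40 → $2,591.25; payment $614.00; balance $1,977.25
Month 9: opening $1,977.25; interest $108.40 → $2,085.65; payment $614.00; balance $1,471.65
Month 10: opening $1,471.65; interest $108.40 → $1,580.05; payment $614.00; balance $966.05
Month 11: opening $966.05; interest $108.40 → $1,074.45; payment $614.00; balance $460.45
Month 12: opening $460.45; interest $108.40 → $568.85; payment $568.85; balance $0.00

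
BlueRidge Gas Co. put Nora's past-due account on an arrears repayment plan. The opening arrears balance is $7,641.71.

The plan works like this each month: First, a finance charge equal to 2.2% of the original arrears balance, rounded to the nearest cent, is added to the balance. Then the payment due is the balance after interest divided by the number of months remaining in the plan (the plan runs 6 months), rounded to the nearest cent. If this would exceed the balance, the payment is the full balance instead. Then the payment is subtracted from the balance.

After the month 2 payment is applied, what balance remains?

$5,341.05

# | Opening | Interest | Payment | End bal
1 | $7,641.71 | $168.12 | $1,301.64 | $6,508.19
2 | $6,508.19 | $168.12 | $1,335.26 | $5,341.05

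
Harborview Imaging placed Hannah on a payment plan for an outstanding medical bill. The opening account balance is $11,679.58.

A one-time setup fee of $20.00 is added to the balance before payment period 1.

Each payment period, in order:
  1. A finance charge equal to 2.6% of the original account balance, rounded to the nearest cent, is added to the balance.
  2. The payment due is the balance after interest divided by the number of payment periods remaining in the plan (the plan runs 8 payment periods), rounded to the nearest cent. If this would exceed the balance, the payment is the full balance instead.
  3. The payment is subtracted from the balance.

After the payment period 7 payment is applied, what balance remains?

# | Opening | Interest | Payment | End bal
1 | $11,699.58 | $303.67 | $1,500.41 | $10,502.84
2 | $10,502.84 | $303.67 | $1,543.79 | $9,262.72
3 | $9,262.72 | $303.67 | $1,594.40 | $7,971.99
4 | $7,971.99 | $303.67 | $1,655.13 | $6,620.53
5 | $6,620.53 | $303.67 | $1,731.05 | $5,193.15
6 | $5,193.15 | $303.67 | $1,832.27 | $3,664.55
7 | $3,664.55 | $303.67 | $1,984.11 | $1,984.11

$1,984.11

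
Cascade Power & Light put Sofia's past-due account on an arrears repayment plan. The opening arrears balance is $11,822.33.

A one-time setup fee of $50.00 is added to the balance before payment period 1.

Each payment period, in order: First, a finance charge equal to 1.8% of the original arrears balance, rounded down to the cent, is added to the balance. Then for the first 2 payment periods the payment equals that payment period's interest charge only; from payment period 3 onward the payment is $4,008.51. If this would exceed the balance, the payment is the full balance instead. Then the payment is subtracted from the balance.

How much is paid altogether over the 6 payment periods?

# | Opening | Interest | Payment | End bal
1 | $11,872.33 | $212.80 | $212.80 | $11,872.33
2 | $11,872.33 | $212.80 | $212.80 | $11,872.33
3 | $11,872.33 | $212.80 | $4,008.51 | $8,076.62
4 | $8,076.62 | $212.80 | $4,008.51 | $4,280.91
5 | $4,280.91 | $212.80 | $4,008.51 | $485.20
6 | $485.20 | $212.80 | $698.00 | $0.00
Total paid: $13,149.13

$13,149.13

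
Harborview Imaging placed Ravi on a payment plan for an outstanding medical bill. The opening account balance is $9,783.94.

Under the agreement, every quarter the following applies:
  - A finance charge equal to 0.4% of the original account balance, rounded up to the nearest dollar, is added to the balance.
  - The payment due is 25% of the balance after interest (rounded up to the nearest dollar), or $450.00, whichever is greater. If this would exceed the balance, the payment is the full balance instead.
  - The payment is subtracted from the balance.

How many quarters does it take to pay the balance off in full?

11

Quarter 1: $9,783.94 +$40.00 interest = $9,823.94; pay $2,456.00 → $7,367.94
Quarter 2: $7,367.94 +$40.00 interest = $7,407.94; pay $1,852.00 → $5,555.94
Quarter 3: $5,555.94 +$40.00 interest = $5,595.94; pay $1,399.00 → $4,196.94
Quarter 4: $4,196.94 +$40.00 interest = $4,236.94; pay $1,060.00 → $3,176.94
Quarter 5: $3,176.94 +$40.00 interest = $3,216.94; pay $805.00 → $2,411.94
Quarter 6: $2,411.94 +$40.00 interest = $2,451.94; pay $613.00 → $1,838.94
Quarter 7: $1,838.94 +$40.00 interest = $1,878.94; pay $470.00 → $1,408.94
Quarter 8: $1,408.94 +$40.00 interest = $1,448.94; pay $450.00 → $998.94
Quarter 9: $998.94 +$40.00 interest = $1,038.94; pay $450.00 → $588.94
Quarter 10: $588.94 +$40.00 interest = $628.94; pay $450.00 → $178.94
Quarter 11: $178.94 +$40.00 interest = $218.94; pay $218.94 → $0.00
Balance reaches $0.00 in quarter 11.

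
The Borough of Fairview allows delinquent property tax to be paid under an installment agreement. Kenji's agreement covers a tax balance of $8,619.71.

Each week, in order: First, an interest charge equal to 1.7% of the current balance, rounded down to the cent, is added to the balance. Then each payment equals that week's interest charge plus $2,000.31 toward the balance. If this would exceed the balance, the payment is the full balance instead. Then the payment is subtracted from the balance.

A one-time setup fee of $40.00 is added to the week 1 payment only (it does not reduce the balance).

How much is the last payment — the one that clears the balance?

# | Opening | Interest | Payment | Fee | End bal
1 | $8,619.71 | $146.53 | $2,146.84 | $40.00 | $6,619.40
2 | $6,619.40 | $112.52 | $2,112.83 | — | $4,619.09
3 | $4,619.09 | $78.52 | $2,078.83 | — | $2,618.78
4 | $2,618.78 | $44.51 | $2,044.82 | — | $618.47
5 | $618.47 | $10.51 | $628.98 | — | $0.00

$628.98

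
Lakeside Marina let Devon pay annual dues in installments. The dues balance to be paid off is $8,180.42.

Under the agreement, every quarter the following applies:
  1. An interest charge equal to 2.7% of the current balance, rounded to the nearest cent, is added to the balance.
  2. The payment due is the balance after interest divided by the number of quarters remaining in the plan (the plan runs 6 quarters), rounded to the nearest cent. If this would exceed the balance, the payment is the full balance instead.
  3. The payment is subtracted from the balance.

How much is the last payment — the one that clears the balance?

$1,599.73

Quarter 1: opening $8,180.42; interest $220.87 → $8,401.29; payment $1,400.22; balance $7,001.07
Quarter 2: opening $7,001.07; interest $189.03 → $7,190.10; payment $1,438.02; balance $5,752.08
Quarter 3: opening $5,752.08; interest $155.31 → $5,907.39; payment $1,476.85; balance $4,430.54
Quarter 4: opening $4,430.54; interest $119.62 → $4,550.16; payment $1,516.72; balance $3,033.44
Quarter 5: opening $3,033.44; interest $81.90 → $3,115.34; payment $1,557.67; balance $1,557.67
Quarter 6: opening $1,557.67; interest $42.06 → $1,599.73; payment $1,599.73; balance $0.00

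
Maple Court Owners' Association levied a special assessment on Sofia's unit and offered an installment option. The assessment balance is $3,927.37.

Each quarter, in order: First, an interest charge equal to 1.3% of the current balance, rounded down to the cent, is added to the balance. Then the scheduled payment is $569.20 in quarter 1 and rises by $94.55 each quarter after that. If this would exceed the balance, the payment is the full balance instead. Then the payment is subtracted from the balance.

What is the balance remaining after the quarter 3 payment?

$2,067.74

Quarter 1: opening $3,927.37; interest $51.05 → $3,978.42; payment $569.20; balance $3,409.22
Quarter 2: opening $3,409.22; interest $44.31 → $3,453.53; payment $663.75; balance $2,789.78
Quarter 3: opening $2,789.78; interest $36.26 → $2,826.04; payment $758.30; balance $2,067.74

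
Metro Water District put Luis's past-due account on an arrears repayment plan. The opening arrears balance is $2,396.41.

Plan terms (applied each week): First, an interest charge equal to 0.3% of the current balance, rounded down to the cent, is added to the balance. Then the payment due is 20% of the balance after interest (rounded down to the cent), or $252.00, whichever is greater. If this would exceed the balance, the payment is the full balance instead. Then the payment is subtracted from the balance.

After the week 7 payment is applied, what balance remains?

$240.40

Week 1: $2,396.41 +$7.18 interest = $2,403.59; pay $480.71 → $1,922.88
Week 2: $1,922.88 +$5.76 interest = $1,928.64; pay $385.72 → $1,542.92
Week 3: $1,542.92 +$4.62 interest = $1,547.54; pay $309.50 → $1,238.04
Week 4: $1,238.04 +$3.71 interest = $1,241.75; pay $252.00 → $989.75
Week 5: $989.75 +$2.96 interest = $992.71; pay $252.00 → $740.71
Week 6: $740.71 +$2.22 interest = $742.93; pay $252.00 → $490.93
Week 7: $490.93 +$1.47 interest = $492.40; pay $252.00 → $240.40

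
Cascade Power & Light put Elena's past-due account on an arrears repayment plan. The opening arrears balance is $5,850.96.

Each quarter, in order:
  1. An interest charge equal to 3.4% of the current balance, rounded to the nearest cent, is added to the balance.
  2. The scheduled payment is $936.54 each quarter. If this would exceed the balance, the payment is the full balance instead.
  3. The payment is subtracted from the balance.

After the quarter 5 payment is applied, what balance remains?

Quarter 1: opening $5,850.96; interest $198.93 → $6,049.89; payment $936.54; balance $5,113.35
Quarter 2: opening $5,113.35; interest $173.85 → $5,287.20; payment $936.54; balance $4,350.66
Quarter 3: opening $4,350.66; interest $147.92 → $4,498.58; payment $936.54; balance $3,562.04
Quarter 4: opening $3,562.04; interest $121.11 → $3,683.15; payment $936.54; balance $2,746.61
Quarter 5: opening $2,746.61; interest $93.38 → $2,839.99; payment $936.54; balance $1,903.45

$1,903.45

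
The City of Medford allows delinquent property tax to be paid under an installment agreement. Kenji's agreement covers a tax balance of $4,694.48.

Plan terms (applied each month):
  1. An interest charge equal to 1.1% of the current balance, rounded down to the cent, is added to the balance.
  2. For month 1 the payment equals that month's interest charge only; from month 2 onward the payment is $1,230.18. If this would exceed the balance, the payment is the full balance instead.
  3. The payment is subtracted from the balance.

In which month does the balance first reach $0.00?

5

Month 1: opening $4,694.48; interest $51.63 → $4,746.11; payment $51.63; balance $4,694.48
Month 2: opening $4,694.48; interest $51.63 → $4,746.11; payment $1,230.18; balance $3,515.93
Month 3: opening $3,515.93; interest $38.67 → $3,554.60; payment $1,230.18; balance $2,324.42
Month 4: opening $2,324.42; interest $25.56 → $2,349.98; payment $1,230.18; balance $1,119.80
Month 5: opening $1,119.80; interest $12.31 → $1,132.11; payment $1,132.11; balance $0.00
Balance reaches $0.00 in month 5.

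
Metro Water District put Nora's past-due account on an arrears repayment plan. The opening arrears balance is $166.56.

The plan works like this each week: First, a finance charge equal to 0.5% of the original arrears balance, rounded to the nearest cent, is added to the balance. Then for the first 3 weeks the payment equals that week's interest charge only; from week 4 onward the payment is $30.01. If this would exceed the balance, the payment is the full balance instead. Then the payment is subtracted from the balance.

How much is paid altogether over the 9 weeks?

$174.03

Week 1: opening $166.56; interest $0.83 → $167.39; payment $0.83; balance $166.56
Week 2: opening $166.56; interest $0.83 → $167.39; payment $0.83; balance $166.56
Week 3: opening $166.56; interest $0.83 → $167.39; payment $0.83; balance $166.56
Week 4: opening $166.56; interest $0.83 → $167.39; payment $30.01; balance $137.38
Week 5: opening $137.38; interest $0.83 → $138.21; payment $30.01; balance $108.20
Week 6: opening $108.20; interest $0.83 → $109.03; payment $30.01; balance $79.02
Week 7: opening $79.02; interest $0.83 → $79.85; payment $30.01; balance $49.84
Week 8: opening $49.84; interest $0.83 → $50.67; payment $30.01; balance $20.66
Week 9: opening $20.66; interest $0.83 → $21.49; payment $21.49; balance $0.00
Total paid: $174.03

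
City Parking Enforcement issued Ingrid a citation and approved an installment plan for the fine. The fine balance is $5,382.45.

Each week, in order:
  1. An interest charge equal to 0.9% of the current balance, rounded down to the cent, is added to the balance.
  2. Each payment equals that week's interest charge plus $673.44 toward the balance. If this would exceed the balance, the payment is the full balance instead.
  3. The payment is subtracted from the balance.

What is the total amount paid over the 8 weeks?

Week 1: opening $5,382.45; interest $48.44 → $5,430.89; payment $721.88; balance $4,709.01
Week 2: opening $4,709.01; interest $42.38 → $4,751.39; payment $715.82; balance $4,035.57
Week 3: opening $4,035.57; interest $36.32 → $4,071.89; payment $709.76; balance $3,362.13
Week 4: opening $3,362.13; interest $30.25 → $3,392.38; payment $703.69; balance $2,688.69
Week 5: opening $2,688.69; interest $24.19 → $2,712.88; payment $697.63; balance $2,015.25
Week 6: opening $2,015.25; interest $18.13 → $2,033.38; payment $691.57; balance $1,341.81
Week 7: opening $1,341.81; interest $12.07 → $1,353.88; payment $685.51; balance $668.37
Week 8: opening $668.37; interest $6.01 → $674.38; payment $674.38; balance $0.00
Total paid: $5,600.24

$5,600.24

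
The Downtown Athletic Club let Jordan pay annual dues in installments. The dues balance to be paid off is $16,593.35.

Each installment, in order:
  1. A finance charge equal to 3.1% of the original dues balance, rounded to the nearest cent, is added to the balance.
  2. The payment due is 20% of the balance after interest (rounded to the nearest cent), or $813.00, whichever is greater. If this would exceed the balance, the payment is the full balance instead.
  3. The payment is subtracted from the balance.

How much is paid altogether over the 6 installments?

$13,811.66

Installment 1: opening $16,593.35; interest $514.39 → $17,107.74; payment $3,421.55; balance $13,686.19
Installment 2: opening $13,686.19; interest $514.39 → $14,200.58; payment $2,840.12; balance $11,360.46
Installment 3: opening $11,360.46; interest $514.39 → $11,874.85; payment $2,374.97; balance $9,499.88
Installment 4: opening $9,499.88; interest $514.39 → $10,014.27; payment $2,002.85; balance $8,011.42
Installment 5: opening $8,011.42; interest $514.39 → $8,525.81; payment $1,705.16; balance $6,820.65
Installment 6: opening $6,820.65; interest $514.39 → $7,335.04; payment $1,467.01; balance $5,868.03
Total paid: $13,811.66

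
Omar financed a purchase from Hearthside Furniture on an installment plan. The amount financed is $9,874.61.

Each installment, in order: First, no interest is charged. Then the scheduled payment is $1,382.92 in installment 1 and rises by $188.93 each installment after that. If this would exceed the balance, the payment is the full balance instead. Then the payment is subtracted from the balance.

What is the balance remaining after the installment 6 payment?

$0.00

Installment 1: opening $9,874.61; payment $1,382.92; balance $8,491.69
Installment 2: opening $8,491.69; payment $1,571.85; balance $6,919.84
Installment 3: opening $6,919.84; payment $1,760.78; balance $5,159.06
Installment 4: opening $5,159.06; payment $1,949.71; balance $3,209.35
Installment 5: opening $3,209.35; payment $2,138.64; balance $1,070.71
Installment 6: opening $1,070.71; payment $1,070.71; balance $0.00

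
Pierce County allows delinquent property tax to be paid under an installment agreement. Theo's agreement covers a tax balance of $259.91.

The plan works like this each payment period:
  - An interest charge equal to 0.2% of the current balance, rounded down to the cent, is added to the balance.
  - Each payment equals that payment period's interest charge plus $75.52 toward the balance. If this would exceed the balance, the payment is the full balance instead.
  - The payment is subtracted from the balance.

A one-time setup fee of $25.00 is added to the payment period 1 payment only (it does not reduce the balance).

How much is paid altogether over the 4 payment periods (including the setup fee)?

$286.05

Payment period 1: opening $259.91; interest $0.51 → $260.42; payment $76.03 (+ $25.00 fee); balance $184.39
Payment period 2: opening $184.39; interest $0.36 → $184.75; payment $75.88; balance $108.87
Payment period 3: opening $108.87; interest $0.21 → $109.08; payment $75.73; balance $33.35
Payment period 4: opening $33.35; interest $0.06 → $33.41; payment $33.41; balance $0.00
Total paid: $286.05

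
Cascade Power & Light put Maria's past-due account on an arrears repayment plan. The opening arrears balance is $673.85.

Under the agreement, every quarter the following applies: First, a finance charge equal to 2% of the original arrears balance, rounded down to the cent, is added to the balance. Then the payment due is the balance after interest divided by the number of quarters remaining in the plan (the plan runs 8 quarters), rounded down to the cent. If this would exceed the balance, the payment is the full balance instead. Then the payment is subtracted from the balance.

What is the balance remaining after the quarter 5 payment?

# | Opening | Interest | Payment | End bal
1 | $673.85 | $13.47 | $85.91 | $601.41
2 | $601.41 | $13.47 | $87.84 | $527.04
3 | $527.04 | $13.47 | $90.08 | $450.43
4 | $450.43 | $13.47 | $92.78 | $371.12
5 | $371.12 | $13.47 | $96.14 | $288.45

$288.45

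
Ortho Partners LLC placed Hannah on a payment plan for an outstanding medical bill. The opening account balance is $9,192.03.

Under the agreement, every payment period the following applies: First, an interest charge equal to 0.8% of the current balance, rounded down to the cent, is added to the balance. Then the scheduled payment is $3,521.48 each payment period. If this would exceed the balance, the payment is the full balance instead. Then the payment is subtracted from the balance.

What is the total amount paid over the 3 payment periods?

Payment period 1: opening $9,192.03; interest $73.53 → $9,265.56; payment $3,521.48; balance $5,744.08
Payment period 2: opening $5,744.08; interest $45.95 → $5,790.03; payment $3,521.48; balance $2,268.55
Payment period 3: opening $2,268.55; interest $18.14 → $2,286.69; payment $2,286.69; balance $0.00
Total paid: $9,329.65

$9,329.65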